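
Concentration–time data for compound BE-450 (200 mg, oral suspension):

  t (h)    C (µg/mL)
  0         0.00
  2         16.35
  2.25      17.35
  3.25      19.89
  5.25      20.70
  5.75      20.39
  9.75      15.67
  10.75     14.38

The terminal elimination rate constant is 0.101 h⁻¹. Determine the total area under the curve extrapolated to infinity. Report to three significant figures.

Trapezoidal AUC_0→10.75:
  [0→2]: (0.00+16.35)/2 × 2 = 16.35
  [2→2.25]: (16.35+17.35)/2 × 0.25 = 4.2125
  [2.25→3.25]: (17.35+19.89)/2 × 1 = 18.62
  [3.25→5.25]: (19.89+20.70)/2 × 2 = 40.59
  [5.25→5.75]: (20.70+20.39)/2 × 0.5 = 10.2725
  [5.75→9.75]: (20.39+15.67)/2 × 4 = 72.12
  [9.75→10.75]: (15.67+14.38)/2 × 1 = 15.025
  Sum = 177.19 µg/mL·h
Extrapolated tail: C_last / k_e = 14.38 / 0.101 = 142.376
AUC_0→∞ = 177.19 + 142.376 = 319.566 µg/mL·h

AUC = 320 µg/mL·h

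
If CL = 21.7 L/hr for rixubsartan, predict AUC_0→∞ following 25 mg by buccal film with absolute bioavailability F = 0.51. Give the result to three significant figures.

AUC_0→∞ = F × Dose / CL
        = 0.51 × 25 / 21.7 = 0.587558 mg/L·hr

AUC = 0.588 mg/L·hr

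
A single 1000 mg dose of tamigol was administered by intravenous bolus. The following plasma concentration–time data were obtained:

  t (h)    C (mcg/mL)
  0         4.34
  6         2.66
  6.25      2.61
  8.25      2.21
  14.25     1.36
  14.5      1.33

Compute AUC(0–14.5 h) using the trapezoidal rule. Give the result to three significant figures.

AUC = 37.5 mcg/mL·h

Trapezoidal AUC_0→14.5:
  [0→6]: (4.34+2.66)/2 × 6 = 21.0
  [6→6.25]: (2.66+2.61)/2 × 0.25 = 0.65875
  [6.25→8.25]: (2.61+2.21)/2 × 2 = 4.82
  [8.25→14.25]: (2.21+1.36)/2 × 6 = 10.71
  [14.25→14.5]: (1.36+1.33)/2 × 0.25 = 0.33625
  Sum = 37.525 mcg/mL·h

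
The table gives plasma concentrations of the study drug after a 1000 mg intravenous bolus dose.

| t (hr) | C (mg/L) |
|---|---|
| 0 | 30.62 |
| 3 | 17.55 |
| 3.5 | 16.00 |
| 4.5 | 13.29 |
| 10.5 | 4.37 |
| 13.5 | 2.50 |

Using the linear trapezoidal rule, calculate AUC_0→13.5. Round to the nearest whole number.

AUC = 159 mg/L·hr

Trapezoidal AUC_0→13.5:
  [0→3]: (30.62+17.55)/2 × 3 = 72.255
  [3→3.5]: (17.55+16.00)/2 × 0.5 = 8.3875
  [3.5→4.5]: (16.00+13.29)/2 × 1 = 14.645
  [4.5→10.5]: (13.29+4.37)/2 × 6 = 52.98
  [10.5→13.5]: (4.37+2.50)/2 × 3 = 10.305
  Sum = 158.5725 mg/L·hr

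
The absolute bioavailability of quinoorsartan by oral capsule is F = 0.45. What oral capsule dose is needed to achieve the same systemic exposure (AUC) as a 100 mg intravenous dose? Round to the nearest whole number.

For equal systemic exposure: F × D_ev = D_iv
D_ev = D_iv / F = 100 / 0.45 = 222.222 mg

D_oral = 222 mg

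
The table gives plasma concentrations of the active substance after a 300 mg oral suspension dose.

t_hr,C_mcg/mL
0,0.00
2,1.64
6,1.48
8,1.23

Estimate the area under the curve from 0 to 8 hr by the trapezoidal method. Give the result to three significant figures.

AUC = 10.6 mcg/mL·hr

Trapezoidal AUC_0→8:
  [0→2]: (0.00+1.64)/2 × 2 = 1.64
  [2→6]: (1.64+1.48)/2 × 4 = 6.24
  [6→8]: (1.48+1.23)/2 × 2 = 2.71
  Sum = 10.59 mcg/mL·hr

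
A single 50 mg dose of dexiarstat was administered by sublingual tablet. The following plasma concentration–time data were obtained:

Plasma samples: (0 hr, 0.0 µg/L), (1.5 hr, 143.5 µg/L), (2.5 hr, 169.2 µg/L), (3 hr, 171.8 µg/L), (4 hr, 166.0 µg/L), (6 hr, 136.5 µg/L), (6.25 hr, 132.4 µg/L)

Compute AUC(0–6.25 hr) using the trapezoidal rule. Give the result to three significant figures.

AUC = 854 µg/L·hr

Trapezoidal AUC_0→6.25:
  [0→1.5]: (0.0+143.5)/2 × 1.5 = 107.625
  [1.5→2.5]: (143.5+169.2)/2 × 1 = 156.35
  [2.5→3]: (169.2+171.8)/2 × 0.5 = 85.25
  [3→4]: (171.8+166.0)/2 × 1 = 168.9
  [4→6]: (166.0+136.5)/2 × 2 = 302.5
  [6→6.25]: (136.5+132.4)/2 × 0.25 = 33.6125
  Sum = 854.2375 µg/L·hr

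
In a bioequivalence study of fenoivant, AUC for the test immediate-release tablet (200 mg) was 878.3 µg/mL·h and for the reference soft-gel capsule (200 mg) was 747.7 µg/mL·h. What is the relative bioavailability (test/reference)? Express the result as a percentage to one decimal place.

F_rel = 117.5%

F_rel = (AUC_test/D_test) / (AUC_ref/D_ref)
      = (878.3/200) / (747.7/200)
      = 4.3915 / 3.7385 = 1.1747 = 117.47%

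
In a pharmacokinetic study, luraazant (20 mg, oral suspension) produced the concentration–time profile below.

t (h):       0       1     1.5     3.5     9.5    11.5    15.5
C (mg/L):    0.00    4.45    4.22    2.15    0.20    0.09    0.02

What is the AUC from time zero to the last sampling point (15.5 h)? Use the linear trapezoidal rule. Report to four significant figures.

AUC = 18.32 mg/L·h

Trapezoidal AUC_0→15.5:
  [0→1]: (0.00+4.45)/2 × 1 = 2.225
  [1→1.5]: (4.45+4.22)/2 × 0.5 = 2.1675
  [1.5→3.5]: (4.22+2.15)/2 × 2 = 6.37
  [3.5→9.5]: (2.15+0.20)/2 × 6 = 7.05
  [9.5→11.5]: (0.20+0.09)/2 × 2 = 0.29
  [11.5→15.5]: (0.09+0.02)/2 × 4 = 0.22
  Sum = 18.3225 mg/L·h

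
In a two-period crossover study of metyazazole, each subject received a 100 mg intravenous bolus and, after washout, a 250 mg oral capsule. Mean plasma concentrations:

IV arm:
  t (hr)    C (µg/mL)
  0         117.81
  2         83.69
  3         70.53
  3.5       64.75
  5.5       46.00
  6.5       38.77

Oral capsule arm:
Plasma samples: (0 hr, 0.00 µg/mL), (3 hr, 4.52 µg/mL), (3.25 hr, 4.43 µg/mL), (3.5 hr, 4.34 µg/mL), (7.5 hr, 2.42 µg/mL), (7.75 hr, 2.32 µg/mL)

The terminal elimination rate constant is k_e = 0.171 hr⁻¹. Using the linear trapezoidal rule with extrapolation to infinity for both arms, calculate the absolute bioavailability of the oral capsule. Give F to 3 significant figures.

Trapezoidal AUC_0→6.5 (IV):
  [0→2]: (117.81+83.69)/2 × 2 = 201.5
  [2→3]: (83.69+70.53)/2 × 1 = 77.11
  [3→3.5]: (70.53+64.75)/2 × 0.5 = 33.82
  [3.5→5.5]: (64.75+46.00)/2 × 2 = 110.75
  [5.5→6.5]: (46.00+38.77)/2 × 1 = 42.385
  Sum = 465.565 µg/mL·hr
IV tail: 38.77/0.171 = 226.725; AUC_iv,0→∞ = 465.565 + 226.725 = 692.29 µg/mL·hr
Trapezoidal AUC_0→7.75 (oral capsule):
  [0→3]: (0.00+4.52)/2 × 3 = 6.78
  [3→3.25]: (4.52+4.43)/2 × 0.25 = 1.11875
  [3.25→3.5]: (4.43+4.34)/2 × 0.25 = 1.09625
  [3.5→7.5]: (4.34+2.42)/2 × 4 = 13.52
  [7.5→7.75]: (2.42+2.32)/2 × 0.25 = 0.5925
  Sum = 23.1075 µg/mL·hr
oral capsule tail: 2.32/0.171 = 13.567; AUC_ev,0→∞ = 23.1075 + 13.567 = 36.6745 µg/mL·hr
F = (AUC_ev/D_ev)/(AUC_iv/D_iv) = (36.6745/250)/(692.29/100) = 0.146698/6.9229 = 0.0212

F = 0.0212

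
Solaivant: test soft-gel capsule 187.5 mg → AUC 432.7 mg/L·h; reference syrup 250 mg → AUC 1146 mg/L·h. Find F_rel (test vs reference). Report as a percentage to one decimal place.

F_rel = (AUC_test/D_test) / (AUC_ref/D_ref)
      = (432.7/187.5) / (1146/250)
      = 2.30773 / 4.584 = 0.5034 = 50.34%

F_rel = 50.3%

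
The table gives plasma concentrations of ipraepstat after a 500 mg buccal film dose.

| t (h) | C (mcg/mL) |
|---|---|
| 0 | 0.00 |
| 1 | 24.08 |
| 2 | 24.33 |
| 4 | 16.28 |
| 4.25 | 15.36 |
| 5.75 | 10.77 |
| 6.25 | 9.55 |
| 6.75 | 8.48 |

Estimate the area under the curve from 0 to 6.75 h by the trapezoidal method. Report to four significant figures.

Trapezoidal AUC_0→6.75:
  [0→1]: (0.00+24.08)/2 × 1 = 12.04
  [1→2]: (24.08+24.33)/2 × 1 = 24.205
  [2→4]: (24.33+16.28)/2 × 2 = 40.61
  [4→4.25]: (16.28+15.36)/2 × 0.25 = 3.955
  [4.25→5.75]: (15.36+10.77)/2 × 1.5 = 19.5975
  [5.75→6.25]: (10.77+9.55)/2 × 0.5 = 5.08
  [6.25→6.75]: (9.55+8.48)/2 × 0.5 = 4.5075
  Sum = 109.995 mcg/mL·h

AUC = 110.0 mcg/mL·h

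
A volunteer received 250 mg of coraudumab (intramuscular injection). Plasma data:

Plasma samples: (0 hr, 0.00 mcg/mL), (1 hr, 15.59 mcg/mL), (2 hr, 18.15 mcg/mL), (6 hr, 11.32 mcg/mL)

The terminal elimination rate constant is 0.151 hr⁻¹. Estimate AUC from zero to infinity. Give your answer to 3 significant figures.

Trapezoidal AUC_0→6:
  [0→1]: (0.00+15.59)/2 × 1 = 7.795
  [1→2]: (15.59+18.15)/2 × 1 = 16.87
  [2→6]: (18.15+11.32)/2 × 4 = 58.94
  Sum = 83.605 mcg/mL·hr
Extrapolated tail: C_last / k_e = 11.32 / 0.151 = 74.967
AUC_0→∞ = 83.605 + 74.967 = 158.572 mcg/mL·hr

AUC = 159 mcg/mL·hr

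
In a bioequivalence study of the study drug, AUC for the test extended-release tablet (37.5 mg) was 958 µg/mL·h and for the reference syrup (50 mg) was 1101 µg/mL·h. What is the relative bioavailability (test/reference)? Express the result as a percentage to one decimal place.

F_rel = 116.0%

F_rel = (AUC_test/D_test) / (AUC_ref/D_ref)
      = (958/37.5) / (1101/50)
      = 25.5467 / 22.02 = 1.1602 = 116.02%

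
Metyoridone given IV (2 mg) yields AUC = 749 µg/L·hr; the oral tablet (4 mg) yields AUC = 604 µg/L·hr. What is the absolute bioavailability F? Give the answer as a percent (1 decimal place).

F = 40.3%

F = (AUC_ev / D_ev) / (AUC_iv / D_iv)
  = (604/4) / (749/2)
  = 151 / 374.5 = 0.4032
  = 40.32%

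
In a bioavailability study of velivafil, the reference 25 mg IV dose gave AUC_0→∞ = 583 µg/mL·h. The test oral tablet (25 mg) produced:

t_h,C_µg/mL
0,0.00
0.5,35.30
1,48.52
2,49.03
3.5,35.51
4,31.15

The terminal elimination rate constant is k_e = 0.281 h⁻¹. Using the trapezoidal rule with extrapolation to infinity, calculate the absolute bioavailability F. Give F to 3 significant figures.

Trapezoidal AUC_0→4 (oral tablet):
  [0→0.5]: (0.00+35.30)/2 × 0.5 = 8.825
  [0.5→1]: (35.30+48.52)/2 × 0.5 = 20.955
  [1→2]: (48.52+49.03)/2 × 1 = 48.775
  [2→3.5]: (49.03+35.51)/2 × 1.5 = 63.405
  [3.5→4]: (35.51+31.15)/2 × 0.5 = 16.665
  Sum = 158.625 µg/mL·h
Tail: C_last/k_e = 31.15/0.281 = 110.854
AUC_0→∞ (oral tablet) = 158.625 + 110.854 = 269.479 µg/mL·h
F = (AUC_ev/D_ev)/(AUC_iv/D_iv) = (269.479/25)/(583/25) = 10.77916/23.32 = 0.4622

F = 0.462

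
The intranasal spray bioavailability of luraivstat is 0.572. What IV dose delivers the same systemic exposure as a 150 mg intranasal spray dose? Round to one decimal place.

Systemic exposure from an extravascular dose = F × D_ev, so the equivalent IV dose is F × D_ev.
D_iv = F × D_ev = 0.572 × 150 = 85.8 mg

D_iv = 85.8 mg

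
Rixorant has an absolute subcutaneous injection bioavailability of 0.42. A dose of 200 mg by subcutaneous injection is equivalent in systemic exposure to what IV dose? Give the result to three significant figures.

D_iv = 84.0 mg

Systemic exposure from an extravascular dose = F × D_ev, so the equivalent IV dose is F × D_ev.
D_iv = F × D_ev = 0.42 × 200 = 84 mg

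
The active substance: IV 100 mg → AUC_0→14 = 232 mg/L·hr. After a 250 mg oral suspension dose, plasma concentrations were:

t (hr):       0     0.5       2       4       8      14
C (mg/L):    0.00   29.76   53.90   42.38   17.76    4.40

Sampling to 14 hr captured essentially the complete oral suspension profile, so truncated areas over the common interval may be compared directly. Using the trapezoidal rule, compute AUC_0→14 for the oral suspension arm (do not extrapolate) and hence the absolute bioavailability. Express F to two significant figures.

Trapezoidal AUC_0→14 (oral suspension):
  [0→0.5]: (0.00+29.76)/2 × 0.5 = 7.44
  [0.5→2]: (29.76+53.90)/2 × 1.5 = 62.745
  [2→4]: (53.90+42.38)/2 × 2 = 96.28
  [4→8]: (42.38+17.76)/2 × 4 = 120.28
  [8→14]: (17.76+4.40)/2 × 6 = 66.48
  Sum = 353.225 mg/L·hr
F = (AUC_ev/D_ev)/(AUC_iv/D_iv) = (353.225/250)/(232/100) = 1.4129/2.32 = 0.6090

F = 0.61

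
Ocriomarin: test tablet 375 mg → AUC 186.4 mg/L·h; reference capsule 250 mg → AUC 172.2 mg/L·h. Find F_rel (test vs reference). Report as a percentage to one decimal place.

F_rel = 72.2%

F_rel = (AUC_test/D_test) / (AUC_ref/D_ref)
      = (186.4/375) / (172.2/250)
      = 0.497067 / 0.6888 = 0.7216 = 72.16%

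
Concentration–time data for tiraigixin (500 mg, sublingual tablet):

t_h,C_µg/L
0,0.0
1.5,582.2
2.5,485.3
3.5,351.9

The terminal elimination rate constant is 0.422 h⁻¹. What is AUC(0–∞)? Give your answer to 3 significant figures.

AUC = 2220 µg/L·h

Trapezoidal AUC_0→3.5:
  [0→1.5]: (0.0+582.2)/2 × 1.5 = 436.65
  [1.5→2.5]: (582.2+485.3)/2 × 1 = 533.75
  [2.5→3.5]: (485.3+351.9)/2 × 1 = 418.6
  Sum = 1389.0 µg/L·h
Extrapolated tail: C_last / k_e = 351.9 / 0.422 = 833.886
AUC_0→∞ = 1389.0 + 833.886 = 2222.886 µg/L·h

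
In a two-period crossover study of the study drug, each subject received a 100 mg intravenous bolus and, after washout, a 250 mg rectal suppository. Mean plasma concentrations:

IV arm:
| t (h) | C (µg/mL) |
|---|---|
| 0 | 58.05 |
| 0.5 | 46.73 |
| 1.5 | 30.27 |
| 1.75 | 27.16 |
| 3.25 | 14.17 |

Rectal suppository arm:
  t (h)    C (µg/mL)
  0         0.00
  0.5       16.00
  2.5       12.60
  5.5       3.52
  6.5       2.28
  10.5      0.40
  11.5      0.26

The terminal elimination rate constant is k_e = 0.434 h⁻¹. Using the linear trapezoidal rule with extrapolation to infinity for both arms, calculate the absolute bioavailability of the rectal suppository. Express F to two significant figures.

F = 0.19

Trapezoidal AUC_0→3.25 (IV):
  [0→0.5]: (58.05+46.73)/2 × 0.5 = 26.195
  [0.5→1.5]: (46.73+30.27)/2 × 1 = 38.5
  [1.5→1.75]: (30.27+27.16)/2 × 0.25 = 7.17875
  [1.75→3.25]: (27.16+14.17)/2 × 1.5 = 30.9975
  Sum = 102.87125 µg/mL·h
IV tail: 14.17/0.434 = 32.650; AUC_iv,0→∞ = 102.87125 + 32.650 = 135.52125 µg/mL·h
Trapezoidal AUC_0→11.5 (rectal suppository):
  [0→0.5]: (0.00+16.00)/2 × 0.5 = 4.0
  [0.5→2.5]: (16.00+12.60)/2 × 2 = 28.6
  [2.5→5.5]: (12.60+3.52)/2 × 3 = 24.18
  [5.5→6.5]: (3.52+2.28)/2 × 1 = 2.9
  [6.5→10.5]: (2.28+0.40)/2 × 4 = 5.36
  [10.5→11.5]: (0.40+0.26)/2 × 1 = 0.33
  Sum = 65.37 µg/mL·h
rectal suppository tail: 0.26/0.434 = 0.599; AUC_ev,0→∞ = 65.37 + 0.599 = 65.969 µg/mL·h
F = (AUC_ev/D_ev)/(AUC_iv/D_iv) = (65.969/250)/(135.52125/100) = 0.263876/1.3552125 = 0.1947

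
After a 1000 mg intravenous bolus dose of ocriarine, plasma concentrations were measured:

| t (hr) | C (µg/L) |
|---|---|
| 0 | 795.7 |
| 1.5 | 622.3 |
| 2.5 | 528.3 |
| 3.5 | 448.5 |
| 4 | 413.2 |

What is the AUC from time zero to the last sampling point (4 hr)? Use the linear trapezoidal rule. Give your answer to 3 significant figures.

Trapezoidal AUC_0→4:
  [0→1.5]: (795.7+622.3)/2 × 1.5 = 1063.5
  [1.5→2.5]: (622.3+528.3)/2 × 1 = 575.3
  [2.5→3.5]: (528.3+448.5)/2 × 1 = 488.4
  [3.5→4]: (448.5+413.2)/2 × 0.5 = 215.425
  Sum = 2342.625 µg/L·hr

AUC = 2340 µg/L·hr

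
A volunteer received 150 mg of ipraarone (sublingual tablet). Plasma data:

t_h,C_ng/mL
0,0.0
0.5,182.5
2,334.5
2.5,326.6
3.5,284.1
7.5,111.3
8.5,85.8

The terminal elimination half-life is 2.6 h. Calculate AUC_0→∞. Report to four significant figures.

Trapezoidal AUC_0→8.5:
  [0→0.5]: (0.0+182.5)/2 × 0.5 = 45.625
  [0.5→2]: (182.5+334.5)/2 × 1.5 = 387.75
  [2→2.5]: (334.5+326.6)/2 × 0.5 = 165.275
  [2.5→3.5]: (326.6+284.1)/2 × 1 = 305.35
  [3.5→7.5]: (284.1+111.3)/2 × 4 = 790.8
  [7.5→8.5]: (111.3+85.8)/2 × 1 = 98.55
  Sum = 1793.35 ng/mL·h
k_e = ln2 / t½ = 0.693147 / 2.6 = 0.2666 h^-1
Extrapolated tail: C_last / k_e = 85.8 / 0.2666 = 321.830
AUC_0→∞ = 1793.35 + 321.830 = 2115.18 ng/mL·h

AUC = 2115 ng/mL·h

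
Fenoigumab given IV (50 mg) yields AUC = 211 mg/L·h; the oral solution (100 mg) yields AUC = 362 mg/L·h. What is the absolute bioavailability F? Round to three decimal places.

F = 0.858

F = (AUC_ev / D_ev) / (AUC_iv / D_iv)
  = (362/100) / (211/50)
  = 3.62 / 4.22 = 0.8578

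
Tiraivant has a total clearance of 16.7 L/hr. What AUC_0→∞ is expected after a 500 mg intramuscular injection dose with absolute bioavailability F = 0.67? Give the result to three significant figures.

AUC = 20.1 mg/L·hr

AUC_0→∞ = F × Dose / CL
        = 0.67 × 500 / 16.7 = 20.0599 mg/L·hr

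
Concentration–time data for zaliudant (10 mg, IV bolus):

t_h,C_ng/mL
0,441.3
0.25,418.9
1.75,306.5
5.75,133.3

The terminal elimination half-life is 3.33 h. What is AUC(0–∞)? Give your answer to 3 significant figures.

Trapezoidal AUC_0→5.75:
  [0→0.25]: (441.3+418.9)/2 × 0.25 = 107.525
  [0.25→1.75]: (418.9+306.5)/2 × 1.5 = 544.05
  [1.75→5.75]: (306.5+133.3)/2 × 4 = 879.6
  Sum = 1531.175 ng/mL·h
k_e = ln2 / t½ = 0.693147 / 3.33 = 0.2082 h^-1
Extrapolated tail: C_last / k_e = 133.3 / 0.2082 = 640.250
AUC_0→∞ = 1531.175 + 640.250 = 2171.425 ng/mL·h

AUC = 2170 ng/mL·h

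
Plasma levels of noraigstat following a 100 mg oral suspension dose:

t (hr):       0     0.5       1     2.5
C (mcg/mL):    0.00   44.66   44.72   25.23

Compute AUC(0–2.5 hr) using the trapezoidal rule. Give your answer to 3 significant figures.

AUC = 86.0 mcg/mL·hr

Trapezoidal AUC_0→2.5:
  [0→0.5]: (0.00+44.66)/2 × 0.5 = 11.165
  [0.5→1]: (44.66+44.72)/2 × 0.5 = 22.345
  [1→2.5]: (44.72+25.23)/2 × 1.5 = 52.4625
  Sum = 85.9725 mcg/mL·hr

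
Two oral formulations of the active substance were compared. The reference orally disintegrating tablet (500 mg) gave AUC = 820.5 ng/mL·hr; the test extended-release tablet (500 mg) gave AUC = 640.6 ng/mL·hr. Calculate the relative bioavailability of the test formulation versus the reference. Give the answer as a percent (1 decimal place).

F_rel = (AUC_test/D_test) / (AUC_ref/D_ref)
      = (640.6/500) / (820.5/500)
      = 1.2812 / 1.641 = 0.7807 = 78.07%

F_rel = 78.1%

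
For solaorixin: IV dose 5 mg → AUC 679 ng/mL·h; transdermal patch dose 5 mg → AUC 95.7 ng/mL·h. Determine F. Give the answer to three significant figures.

F = 0.141

F = (AUC_ev / D_ev) / (AUC_iv / D_iv)
  = (95.7/5) / (679/5)
  = 19.14 / 135.8 = 0.1409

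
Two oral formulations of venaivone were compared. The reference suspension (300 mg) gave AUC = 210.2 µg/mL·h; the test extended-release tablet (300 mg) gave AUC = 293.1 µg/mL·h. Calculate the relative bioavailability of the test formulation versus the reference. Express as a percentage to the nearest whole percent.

F_rel = 139%

F_rel = (AUC_test/D_test) / (AUC_ref/D_ref)
      = (293.1/300) / (210.2/300)
      = 0.977 / 0.700667 = 1.3944 = 139.44%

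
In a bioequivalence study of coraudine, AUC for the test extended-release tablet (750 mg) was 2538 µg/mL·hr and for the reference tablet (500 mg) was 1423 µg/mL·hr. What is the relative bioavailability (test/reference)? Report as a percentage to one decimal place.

F_rel = 118.9%

F_rel = (AUC_test/D_test) / (AUC_ref/D_ref)
      = (2538/750) / (1423/500)
      = 3.384 / 2.846 = 1.1890 = 118.90%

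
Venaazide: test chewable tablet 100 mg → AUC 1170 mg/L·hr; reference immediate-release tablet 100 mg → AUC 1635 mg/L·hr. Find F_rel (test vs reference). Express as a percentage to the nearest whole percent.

F_rel = (AUC_test/D_test) / (AUC_ref/D_ref)
      = (1170/100) / (1635/100)
      = 11.7 / 16.35 = 0.7156 = 71.56%

F_rel = 72%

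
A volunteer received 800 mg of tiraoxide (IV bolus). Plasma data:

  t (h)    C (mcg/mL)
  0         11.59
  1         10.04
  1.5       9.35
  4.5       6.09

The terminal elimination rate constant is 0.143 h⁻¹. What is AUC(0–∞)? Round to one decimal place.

Trapezoidal AUC_0→4.5:
  [0→1]: (11.59+10.04)/2 × 1 = 10.815
  [1→1.5]: (10.04+9.35)/2 × 0.5 = 4.8475
  [1.5→4.5]: (9.35+6.09)/2 × 3 = 23.16
  Sum = 38.8225 mcg/mL·h
Extrapolated tail: C_last / k_e = 6.09 / 0.143 = 42.587
AUC_0→∞ = 38.8225 + 42.587 = 81.4095 mcg/mL·h

AUC = 81.4 mcg/mL·h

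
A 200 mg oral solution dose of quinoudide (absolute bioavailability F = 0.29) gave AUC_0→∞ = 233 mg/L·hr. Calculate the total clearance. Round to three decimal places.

CL = 0.249 L/hr

CL = F × Dose / AUC_0→∞
   = 0.29 × 200 / 233 = 0.248927 L/hr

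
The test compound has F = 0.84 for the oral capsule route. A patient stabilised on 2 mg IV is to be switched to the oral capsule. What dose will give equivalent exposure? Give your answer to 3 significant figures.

For equal systemic exposure: F × D_ev = D_iv
D_ev = D_iv / F = 2 / 0.84 = 2.38095 mg

D_oral = 2.38 mg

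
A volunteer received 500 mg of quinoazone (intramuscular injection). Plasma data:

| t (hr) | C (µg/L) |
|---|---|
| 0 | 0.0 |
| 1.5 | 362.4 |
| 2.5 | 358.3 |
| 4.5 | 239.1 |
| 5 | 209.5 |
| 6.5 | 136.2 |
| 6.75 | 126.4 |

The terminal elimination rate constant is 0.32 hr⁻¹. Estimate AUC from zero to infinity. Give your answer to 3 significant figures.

Trapezoidal AUC_0→6.75:
  [0→1.5]: (0.0+362.4)/2 × 1.5 = 271.8
  [1.5→2.5]: (362.4+358.3)/2 × 1 = 360.35
  [2.5→4.5]: (358.3+239.1)/2 × 2 = 597.4
  [4.5→5]: (239.1+209.5)/2 × 0.5 = 112.15
  [5→6.5]: (209.5+136.2)/2 × 1.5 = 259.275
  [6.5→6.75]: (136.2+126.4)/2 × 0.25 = 32.825
  Sum = 1633.8 µg/L·hr
Extrapolated tail: C_last / k_e = 126.4 / 0.32 = 395.000
AUC_0→∞ = 1633.8 + 395.000 = 2028.8 µg/L·hr

AUC = 2030 µg/L·hr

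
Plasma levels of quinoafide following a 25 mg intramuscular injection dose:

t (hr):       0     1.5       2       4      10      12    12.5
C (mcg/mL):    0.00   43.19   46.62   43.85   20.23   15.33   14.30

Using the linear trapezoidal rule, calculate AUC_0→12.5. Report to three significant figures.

Trapezoidal AUC_0→12.5:
  [0→1.5]: (0.00+43.19)/2 × 1.5 = 32.3925
  [1.5→2]: (43.19+46.62)/2 × 0.5 = 22.4525
  [2→4]: (46.62+43.85)/2 × 2 = 90.47
  [4→10]: (43.85+20.23)/2 × 6 = 192.24
  [10→12]: (20.23+15.33)/2 × 2 = 35.56
  [12→12.5]: (15.33+14.30)/2 × 0.5 = 7.4075
  Sum = 380.5225 mcg/mL·hr

AUC = 381 mcg/mL·hr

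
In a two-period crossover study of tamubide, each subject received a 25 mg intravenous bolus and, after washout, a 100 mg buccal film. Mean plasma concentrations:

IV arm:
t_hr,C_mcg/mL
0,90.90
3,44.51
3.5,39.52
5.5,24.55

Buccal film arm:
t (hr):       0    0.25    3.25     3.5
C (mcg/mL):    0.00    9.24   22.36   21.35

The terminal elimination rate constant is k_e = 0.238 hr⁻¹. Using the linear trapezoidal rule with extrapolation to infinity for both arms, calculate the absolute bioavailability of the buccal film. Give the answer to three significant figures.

F = 0.0918

Trapezoidal AUC_0→5.5 (IV):
  [0→3]: (90.90+44.51)/2 × 3 = 203.115
  [3→3.5]: (44.51+39.52)/2 × 0.5 = 21.0075
  [3.5→5.5]: (39.52+24.55)/2 × 2 = 64.07
  Sum = 288.1925 mcg/mL·hr
IV tail: 24.55/0.238 = 103.151; AUC_iv,0→∞ = 288.1925 + 103.151 = 391.3435 mcg/mL·hr
Trapezoidal AUC_0→3.5 (buccal film):
  [0→0.25]: (0.00+9.24)/2 × 0.25 = 1.155
  [0.25→3.25]: (9.24+22.36)/2 × 3 = 47.4
  [3.25→3.5]: (22.36+21.35)/2 × 0.25 = 5.46375
  Sum = 54.01875 mcg/mL·hr
buccal film tail: 21.35/0.238 = 89.706; AUC_ev,0→∞ = 54.01875 + 89.706 = 143.72475 mcg/mL·hr
F = (AUC_ev/D_ev)/(AUC_iv/D_iv) = (143.72475/100)/(391.3435/25) = 1.4372475/15.65374 = 0.0918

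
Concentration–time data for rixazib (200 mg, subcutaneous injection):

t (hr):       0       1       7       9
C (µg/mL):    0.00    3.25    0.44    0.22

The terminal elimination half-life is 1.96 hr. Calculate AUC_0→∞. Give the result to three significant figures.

AUC = 14.0 µg/mL·hr

Trapezoidal AUC_0→9:
  [0→1]: (0.00+3.25)/2 × 1 = 1.625
  [1→7]: (3.25+0.44)/2 × 6 = 11.07
  [7→9]: (0.44+0.22)/2 × 2 = 0.66
  Sum = 13.355 µg/mL·hr
k_e = ln2 / t½ = 0.693147 / 1.96 = 0.3536 hr^-1
Extrapolated tail: C_last / k_e = 0.22 / 0.3536 = 0.622
AUC_0→∞ = 13.355 + 0.622 = 13.977 µg/mL·hr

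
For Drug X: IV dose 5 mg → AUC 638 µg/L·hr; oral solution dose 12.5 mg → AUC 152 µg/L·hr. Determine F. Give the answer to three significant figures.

F = (AUC_ev / D_ev) / (AUC_iv / D_iv)
  = (152/12.5) / (638/5)
  = 12.16 / 127.6 = 0.0953

F = 0.0953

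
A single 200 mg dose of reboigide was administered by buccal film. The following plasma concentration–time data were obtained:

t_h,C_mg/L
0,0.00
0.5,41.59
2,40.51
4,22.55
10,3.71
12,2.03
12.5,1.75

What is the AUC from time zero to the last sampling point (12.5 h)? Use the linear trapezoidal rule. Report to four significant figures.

Trapezoidal AUC_0→12.5:
  [0→0.5]: (0.00+41.59)/2 × 0.5 = 10.3975
  [0.5→2]: (41.59+40.51)/2 × 1.5 = 61.575
  [2→4]: (40.51+22.55)/2 × 2 = 63.06
  [4→10]: (22.55+3.71)/2 × 6 = 78.78
  [10→12]: (3.71+2.03)/2 × 2 = 5.74
  [12→12.5]: (2.03+1.75)/2 × 0.5 = 0.945
  Sum = 220.4975 mg/L·h

AUC = 220.5 mg/L·h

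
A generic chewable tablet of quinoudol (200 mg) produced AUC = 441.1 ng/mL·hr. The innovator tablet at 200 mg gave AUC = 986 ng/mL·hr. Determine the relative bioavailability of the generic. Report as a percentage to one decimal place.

F_rel = (AUC_test/D_test) / (AUC_ref/D_ref)
      = (441.1/200) / (986/200)
      = 2.2055 / 4.93 = 0.4474 = 44.74%

F_rel = 44.7%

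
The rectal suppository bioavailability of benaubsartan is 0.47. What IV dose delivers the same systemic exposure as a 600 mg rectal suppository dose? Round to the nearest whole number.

D_iv = 282 mg

Systemic exposure from an extravascular dose = F × D_ev, so the equivalent IV dose is F × D_ev.
D_iv = F × D_ev = 0.47 × 600 = 282 mg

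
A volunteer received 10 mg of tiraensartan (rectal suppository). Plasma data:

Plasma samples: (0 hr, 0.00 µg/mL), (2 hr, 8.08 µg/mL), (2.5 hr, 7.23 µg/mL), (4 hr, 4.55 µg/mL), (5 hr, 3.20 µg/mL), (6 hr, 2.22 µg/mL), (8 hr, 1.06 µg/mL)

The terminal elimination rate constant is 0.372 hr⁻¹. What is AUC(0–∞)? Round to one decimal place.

AUC = 33.5 µg/mL·hr

Trapezoidal AUC_0→8:
  [0→2]: (0.00+8.08)/2 × 2 = 8.08
  [2→2.5]: (8.08+7.23)/2 × 0.5 = 3.8275
  [2.5→4]: (7.23+4.55)/2 × 1.5 = 8.835
  [4→5]: (4.55+3.20)/2 × 1 = 3.875
  [5→6]: (3.20+2.22)/2 × 1 = 2.71
  [6→8]: (2.22+1.06)/2 × 2 = 3.28
  Sum = 30.6075 µg/mL·hr
Extrapolated tail: C_last / k_e = 1.06 / 0.372 = 2.849
AUC_0→∞ = 30.6075 + 2.849 = 33.4565 µg/mL·hr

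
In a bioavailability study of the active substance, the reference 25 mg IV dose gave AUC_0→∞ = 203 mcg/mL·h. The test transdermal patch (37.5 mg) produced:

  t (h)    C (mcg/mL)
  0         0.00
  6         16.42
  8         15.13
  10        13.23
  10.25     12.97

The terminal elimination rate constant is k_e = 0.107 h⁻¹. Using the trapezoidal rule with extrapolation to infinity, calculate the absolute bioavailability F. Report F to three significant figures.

Trapezoidal AUC_0→10.25 (transdermal patch):
  [0→6]: (0.00+16.42)/2 × 6 = 49.26
  [6→8]: (16.42+15.13)/2 × 2 = 31.55
  [8→10]: (15.13+13.23)/2 × 2 = 28.36
  [10→10.25]: (13.23+12.97)/2 × 0.25 = 3.275
  Sum = 112.445 mcg/mL·h
Tail: C_last/k_e = 12.97/0.107 = 121.215
AUC_0→∞ (transdermal patch) = 112.445 + 121.215 = 233.66 mcg/mL·h
F = (AUC_ev/D_ev)/(AUC_iv/D_iv) = (233.66/37.5)/(203/25) = 6.23093/8.12 = 0.7674

F = 0.767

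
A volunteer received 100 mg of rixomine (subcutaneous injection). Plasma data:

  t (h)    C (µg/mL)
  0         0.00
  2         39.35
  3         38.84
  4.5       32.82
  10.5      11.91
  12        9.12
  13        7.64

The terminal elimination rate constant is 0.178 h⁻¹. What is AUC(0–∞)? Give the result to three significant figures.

AUC = 333 µg/mL·h

Trapezoidal AUC_0→13:
  [0→2]: (0.00+39.35)/2 × 2 = 39.35
  [2→3]: (39.35+38.84)/2 × 1 = 39.095
  [3→4.5]: (38.84+32.82)/2 × 1.5 = 53.745
  [4.5→10.5]: (32.82+11.91)/2 × 6 = 134.19
  [10.5→12]: (11.91+9.12)/2 × 1.5 = 15.7725
  [12→13]: (9.12+7.64)/2 × 1 = 8.38
  Sum = 290.5325 µg/mL·h
Extrapolated tail: C_last / k_e = 7.64 / 0.178 = 42.921
AUC_0→∞ = 290.5325 + 42.921 = 333.4535 µg/mL·h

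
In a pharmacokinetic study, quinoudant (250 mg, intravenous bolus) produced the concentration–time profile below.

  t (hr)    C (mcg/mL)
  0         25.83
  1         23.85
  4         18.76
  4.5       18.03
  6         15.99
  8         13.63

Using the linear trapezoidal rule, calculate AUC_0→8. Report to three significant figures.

Trapezoidal AUC_0→8:
  [0→1]: (25.83+23.85)/2 × 1 = 24.84
  [1→4]: (23.85+18.76)/2 × 3 = 63.915
  [4→4.5]: (18.76+18.03)/2 × 0.5 = 9.1975
  [4.5→6]: (18.03+15.99)/2 × 1.5 = 25.515
  [6→8]: (15.99+13.63)/2 × 2 = 29.62
  Sum = 153.0875 mcg/mL·hr

AUC = 153 mcg/mL·hr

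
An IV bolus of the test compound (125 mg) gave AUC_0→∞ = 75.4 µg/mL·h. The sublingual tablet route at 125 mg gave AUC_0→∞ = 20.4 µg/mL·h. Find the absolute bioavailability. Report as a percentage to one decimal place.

F = (AUC_ev / D_ev) / (AUC_iv / D_iv)
  = (20.4/125) / (75.4/125)
  = 0.1632 / 0.6032 = 0.2706
  = 27.06%

F = 27.1%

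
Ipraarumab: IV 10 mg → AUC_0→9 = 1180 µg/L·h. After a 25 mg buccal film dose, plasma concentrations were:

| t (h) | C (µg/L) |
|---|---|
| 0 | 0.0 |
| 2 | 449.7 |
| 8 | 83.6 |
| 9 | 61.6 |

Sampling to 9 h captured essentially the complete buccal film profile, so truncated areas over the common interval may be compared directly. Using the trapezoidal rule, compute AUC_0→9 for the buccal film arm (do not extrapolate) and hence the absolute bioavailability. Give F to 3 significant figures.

Trapezoidal AUC_0→9 (buccal film):
  [0→2]: (0.0+449.7)/2 × 2 = 449.7
  [2→8]: (449.7+83.6)/2 × 6 = 1599.9
  [8→9]: (83.6+61.6)/2 × 1 = 72.6
  Sum = 2122.2 µg/L·h
F = (AUC_ev/D_ev)/(AUC_iv/D_iv) = (2122.2/25)/(1180/10) = 84.888/118 = 0.7194

F = 0.719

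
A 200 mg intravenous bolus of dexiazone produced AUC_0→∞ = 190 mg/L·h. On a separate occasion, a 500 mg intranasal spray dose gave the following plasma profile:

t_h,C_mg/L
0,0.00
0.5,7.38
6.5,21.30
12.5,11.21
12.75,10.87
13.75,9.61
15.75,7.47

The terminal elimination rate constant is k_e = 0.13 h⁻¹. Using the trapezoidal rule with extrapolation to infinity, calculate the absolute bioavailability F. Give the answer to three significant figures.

F = 0.575

Trapezoidal AUC_0→15.75 (intranasal spray):
  [0→0.5]: (0.00+7.38)/2 × 0.5 = 1.845
  [0.5→6.5]: (7.38+21.30)/2 × 6 = 86.04
  [6.5→12.5]: (21.30+11.21)/2 × 6 = 97.53
  [12.5→12.75]: (11.21+10.87)/2 × 0.25 = 2.76
  [12.75→13.75]: (10.87+9.61)/2 × 1 = 10.24
  [13.75→15.75]: (9.61+7.47)/2 × 2 = 17.08
  Sum = 215.495 mg/L·h
Tail: C_last/k_e = 7.47/0.13 = 57.462
AUC_0→∞ (intranasal spray) = 215.495 + 57.462 = 272.957 mg/L·h
F = (AUC_ev/D_ev)/(AUC_iv/D_iv) = (272.957/500)/(190/200) = 0.545914/0.95 = 0.5746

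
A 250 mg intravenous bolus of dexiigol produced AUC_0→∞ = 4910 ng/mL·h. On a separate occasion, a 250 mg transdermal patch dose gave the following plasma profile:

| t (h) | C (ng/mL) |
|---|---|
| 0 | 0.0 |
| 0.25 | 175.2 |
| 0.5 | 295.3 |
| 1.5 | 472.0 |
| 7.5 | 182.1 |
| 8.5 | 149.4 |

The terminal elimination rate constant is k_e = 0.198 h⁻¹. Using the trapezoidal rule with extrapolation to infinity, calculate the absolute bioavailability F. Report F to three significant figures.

F = 0.682

Trapezoidal AUC_0→8.5 (transdermal patch):
  [0→0.25]: (0.0+175.2)/2 × 0.25 = 21.9
  [0.25→0.5]: (175.2+295.3)/2 × 0.25 = 58.8125
  [0.5→1.5]: (295.3+472.0)/2 × 1 = 383.65
  [1.5→7.5]: (472.0+182.1)/2 × 6 = 1962.3
  [7.5→8.5]: (182.1+149.4)/2 × 1 = 165.75
  Sum = 2592.4125 ng/mL·h
Tail: C_last/k_e = 149.4/0.198 = 754.545
AUC_0→∞ (transdermal patch) = 2592.4125 + 754.545 = 3346.9575 ng/mL·h
F = (AUC_ev/D_ev)/(AUC_iv/D_iv) = (3346.9575/250)/(4910/250) = 13.38783/19.64 = 0.6817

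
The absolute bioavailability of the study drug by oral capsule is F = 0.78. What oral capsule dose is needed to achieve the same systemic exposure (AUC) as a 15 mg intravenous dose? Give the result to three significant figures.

D_oral = 19.2 mg

For equal systemic exposure: F × D_ev = D_iv
D_ev = D_iv / F = 15 / 0.78 = 19.2308 mg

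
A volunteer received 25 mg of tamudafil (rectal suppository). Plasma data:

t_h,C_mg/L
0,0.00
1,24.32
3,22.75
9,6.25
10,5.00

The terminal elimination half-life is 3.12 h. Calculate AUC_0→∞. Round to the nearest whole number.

Trapezoidal AUC_0→10:
  [0→1]: (0.00+24.32)/2 × 1 = 12.16
  [1→3]: (24.32+22.75)/2 × 2 = 47.07
  [3→9]: (22.75+6.25)/2 × 6 = 87.0
  [9→10]: (6.25+5.00)/2 × 1 = 5.625
  Sum = 151.855 mg/L·h
k_e = ln2 / t½ = 0.693147 / 3.12 = 0.2222 h^-1
Extrapolated tail: C_last / k_e = 5.00 / 0.2222 = 22.502
AUC_0→∞ = 151.855 + 22.502 = 174.357 mg/L·h

AUC = 174 mg/L·h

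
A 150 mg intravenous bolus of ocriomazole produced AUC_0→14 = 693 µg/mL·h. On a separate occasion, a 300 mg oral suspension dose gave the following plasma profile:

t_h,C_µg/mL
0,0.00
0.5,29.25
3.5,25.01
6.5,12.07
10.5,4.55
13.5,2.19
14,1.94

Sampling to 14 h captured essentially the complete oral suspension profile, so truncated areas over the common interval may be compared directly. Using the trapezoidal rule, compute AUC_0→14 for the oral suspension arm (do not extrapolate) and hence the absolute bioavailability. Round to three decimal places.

F = 0.136

Trapezoidal AUC_0→14 (oral suspension):
  [0→0.5]: (0.00+29.25)/2 × 0.5 = 7.3125
  [0.5→3.5]: (29.25+25.01)/2 × 3 = 81.39
  [3.5→6.5]: (25.01+12.07)/2 × 3 = 55.62
  [6.5→10.5]: (12.07+4.55)/2 × 4 = 33.24
  [10.5→13.5]: (4.55+2.19)/2 × 3 = 10.11
  [13.5→14]: (2.19+1.94)/2 × 0.5 = 1.0325
  Sum = 188.705 µg/mL·h
F = (AUC_ev/D_ev)/(AUC_iv/D_iv) = (188.705/300)/(693/150) = 0.629017/4.62 = 0.1362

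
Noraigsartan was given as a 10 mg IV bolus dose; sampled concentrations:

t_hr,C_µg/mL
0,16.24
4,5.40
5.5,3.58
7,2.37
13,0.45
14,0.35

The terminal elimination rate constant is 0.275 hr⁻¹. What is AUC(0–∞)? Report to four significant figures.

AUC = 64.61 µg/mL·hr

Trapezoidal AUC_0→14:
  [0→4]: (16.24+5.40)/2 × 4 = 43.28
  [4→5.5]: (5.40+3.58)/2 × 1.5 = 6.735
  [5.5→7]: (3.58+2.37)/2 × 1.5 = 4.4625
  [7→13]: (2.37+0.45)/2 × 6 = 8.46
  [13→14]: (0.45+0.35)/2 × 1 = 0.4
  Sum = 63.3375 µg/mL·hr
Extrapolated tail: C_last / k_e = 0.35 / 0.275 = 1.273
AUC_0→∞ = 63.3375 + 1.273 = 64.6105 µg/mL·hr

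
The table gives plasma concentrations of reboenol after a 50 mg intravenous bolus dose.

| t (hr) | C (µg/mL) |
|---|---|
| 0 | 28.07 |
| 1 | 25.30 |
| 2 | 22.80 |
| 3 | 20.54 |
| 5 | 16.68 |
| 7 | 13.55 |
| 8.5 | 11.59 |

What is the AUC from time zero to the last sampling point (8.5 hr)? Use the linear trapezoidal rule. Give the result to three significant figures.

AUC = 159 µg/mL·hr

Trapezoidal AUC_0→8.5:
  [0→1]: (28.07+25.30)/2 × 1 = 26.685
  [1→2]: (25.30+22.80)/2 × 1 = 24.05
  [2→3]: (22.80+20.54)/2 × 1 = 21.67
  [3→5]: (20.54+16.68)/2 × 2 = 37.22
  [5→7]: (16.68+13.55)/2 × 2 = 30.23
  [7→8.5]: (13.55+11.59)/2 × 1.5 = 18.855
  Sum = 158.71 µg/mL·hr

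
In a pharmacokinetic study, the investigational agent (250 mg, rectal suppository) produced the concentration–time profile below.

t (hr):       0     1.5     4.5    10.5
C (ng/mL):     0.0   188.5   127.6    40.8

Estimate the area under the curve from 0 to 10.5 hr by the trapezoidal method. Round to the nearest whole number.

AUC = 1121 ng/mL·hr

Trapezoidal AUC_0→10.5:
  [0→1.5]: (0.0+188.5)/2 × 1.5 = 141.375
  [1.5→4.5]: (188.5+127.6)/2 × 3 = 474.15
  [4.5→10.5]: (127.6+40.8)/2 × 6 = 505.2
  Sum = 1120.725 ng/mL·hr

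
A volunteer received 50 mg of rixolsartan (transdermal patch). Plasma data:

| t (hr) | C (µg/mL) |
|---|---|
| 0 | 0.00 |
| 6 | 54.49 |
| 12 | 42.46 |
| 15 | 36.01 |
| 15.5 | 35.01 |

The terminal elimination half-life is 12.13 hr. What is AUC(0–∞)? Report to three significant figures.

Trapezoidal AUC_0→15.5:
  [0→6]: (0.00+54.49)/2 × 6 = 163.47
  [6→12]: (54.49+42.46)/2 × 6 = 290.85
  [12→15]: (42.46+36.01)/2 × 3 = 117.705
  [15→15.5]: (36.01+35.01)/2 × 0.5 = 17.755
  Sum = 589.78 µg/mL·hr
k_e = ln2 / t½ = 0.693147 / 12.13 = 0.0571 hr^-1
Extrapolated tail: C_last / k_e = 35.01 / 0.0571 = 613.135
AUC_0→∞ = 589.78 + 613.135 = 1202.915 µg/mL·hr

AUC = 1200 µg/mL·hr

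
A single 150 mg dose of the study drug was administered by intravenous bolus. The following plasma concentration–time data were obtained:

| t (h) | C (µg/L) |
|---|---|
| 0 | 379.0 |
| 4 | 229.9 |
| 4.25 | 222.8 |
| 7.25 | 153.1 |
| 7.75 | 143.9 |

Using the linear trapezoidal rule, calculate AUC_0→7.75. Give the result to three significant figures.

Trapezoidal AUC_0→7.75:
  [0→4]: (379.0+229.9)/2 × 4 = 1217.8
  [4→4.25]: (229.9+222.8)/2 × 0.25 = 56.5875
  [4.25→7.25]: (222.8+153.1)/2 × 3 = 563.85
  [7.25→7.75]: (153.1+143.9)/2 × 0.5 = 74.25
  Sum = 1912.4875 µg/L·h

AUC = 1910 µg/L·h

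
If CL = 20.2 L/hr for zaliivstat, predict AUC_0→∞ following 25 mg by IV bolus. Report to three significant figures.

AUC_0→∞ = Dose_iv / CL
        = 25 / 20.2 = 1.23762 mg/L·hr

AUC = 1.24 mg/L·hr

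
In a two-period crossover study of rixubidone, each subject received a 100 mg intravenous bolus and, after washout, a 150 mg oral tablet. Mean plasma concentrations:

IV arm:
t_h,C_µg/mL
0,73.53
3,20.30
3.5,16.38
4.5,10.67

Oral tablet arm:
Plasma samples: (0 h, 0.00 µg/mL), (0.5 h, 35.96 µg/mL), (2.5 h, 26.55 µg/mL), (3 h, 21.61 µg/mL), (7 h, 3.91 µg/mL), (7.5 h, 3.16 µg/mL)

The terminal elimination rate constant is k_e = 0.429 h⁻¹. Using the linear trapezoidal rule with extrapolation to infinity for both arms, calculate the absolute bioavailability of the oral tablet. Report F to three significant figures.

Trapezoidal AUC_0→4.5 (IV):
  [0→3]: (73.53+20.30)/2 × 3 = 140.745
  [3→3.5]: (20.30+16.38)/2 × 0.5 = 9.17
  [3.5→4.5]: (16.38+10.67)/2 × 1 = 13.525
  Sum = 163.44 µg/mL·h
IV tail: 10.67/0.429 = 24.872; AUC_iv,0→∞ = 163.44 + 24.872 = 188.312 µg/mL·h
Trapezoidal AUC_0→7.5 (oral tablet):
  [0→0.5]: (0.00+35.96)/2 × 0.5 = 8.99
  [0.5→2.5]: (35.96+26.55)/2 × 2 = 62.51
  [2.5→3]: (26.55+21.61)/2 × 0.5 = 12.04
  [3→7]: (21.61+3.91)/2 × 4 = 51.04
  [7→7.5]: (3.91+3.16)/2 × 0.5 = 1.7675
  Sum = 136.3475 µg/mL·h
oral tablet tail: 3.16/0.429 = 7.366; AUC_ev,0→∞ = 136.3475 + 7.366 = 143.7135 µg/mL·h
F = (AUC_ev/D_ev)/(AUC_iv/D_iv) = (143.7135/150)/(188.312/100) = 0.95809/1.88312 = 0.5088

F = 0.509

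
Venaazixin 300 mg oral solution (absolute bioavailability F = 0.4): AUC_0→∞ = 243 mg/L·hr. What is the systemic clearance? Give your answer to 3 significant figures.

CL = F × Dose / AUC_0→∞
   = 0.4 × 300 / 243 = 0.493827 L/hr

CL = 0.494 L/hr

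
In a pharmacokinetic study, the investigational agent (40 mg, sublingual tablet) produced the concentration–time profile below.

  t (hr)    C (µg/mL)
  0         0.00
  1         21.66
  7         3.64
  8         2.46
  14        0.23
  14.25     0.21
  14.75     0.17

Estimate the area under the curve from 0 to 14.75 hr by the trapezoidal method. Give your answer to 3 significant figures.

Trapezoidal AUC_0→14.75:
  [0→1]: (0.00+21.66)/2 × 1 = 10.83
  [1→7]: (21.66+3.64)/2 × 6 = 75.9
  [7→8]: (3.64+2.46)/2 × 1 = 3.05
  [8→14]: (2.46+0.23)/2 × 6 = 8.07
  [14→14.25]: (0.23+0.21)/2 × 0.25 = 0.055
  [14.25→14.75]: (0.21+0.17)/2 × 0.5 = 0.095
  Sum = 98.0 µg/mL·hr

AUC = 98.0 µg/mL·hr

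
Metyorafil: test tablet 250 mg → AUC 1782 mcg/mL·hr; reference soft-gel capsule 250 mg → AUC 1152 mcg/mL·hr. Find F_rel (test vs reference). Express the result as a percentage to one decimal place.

F_rel = 154.7%

F_rel = (AUC_test/D_test) / (AUC_ref/D_ref)
      = (1782/250) / (1152/250)
      = 7.128 / 4.608 = 1.5469 = 154.69%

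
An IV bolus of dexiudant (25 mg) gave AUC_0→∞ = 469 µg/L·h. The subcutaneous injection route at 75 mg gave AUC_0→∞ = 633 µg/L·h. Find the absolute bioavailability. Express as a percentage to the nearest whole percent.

F = 45%

F = (AUC_ev / D_ev) / (AUC_iv / D_iv)
  = (633/75) / (469/25)
  = 8.44 / 18.76 = 0.4499
  = 44.99%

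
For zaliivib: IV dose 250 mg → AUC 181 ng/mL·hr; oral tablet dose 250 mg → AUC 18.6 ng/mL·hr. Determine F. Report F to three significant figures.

F = (AUC_ev / D_ev) / (AUC_iv / D_iv)
  = (18.6/250) / (181/250)
  = 0.0744 / 0.724 = 0.1028

F = 0.103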